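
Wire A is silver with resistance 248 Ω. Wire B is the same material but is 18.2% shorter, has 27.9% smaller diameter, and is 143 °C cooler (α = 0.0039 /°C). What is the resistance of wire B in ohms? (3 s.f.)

R ∝ ρL/d² with ρ ∝ (1+αΔT), so R_B/R_A = (1 − 18.2/100) × (1 − 27.9/100)⁻² × (1 − 0.0039×143)
= 0.818 × 1.924 × 0.4423 = 0.696
R_B = 0.696 × 248 = 173 Ω

173 Ω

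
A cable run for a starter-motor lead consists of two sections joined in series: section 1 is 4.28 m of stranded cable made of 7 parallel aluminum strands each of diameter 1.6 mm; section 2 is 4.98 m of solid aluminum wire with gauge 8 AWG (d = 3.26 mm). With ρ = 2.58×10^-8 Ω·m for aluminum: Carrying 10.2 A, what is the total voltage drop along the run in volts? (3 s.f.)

Section 1: A_strand = π(8.0000e-04)² = 2.011e-06 m²; R₁ = ρL/(N·A_s) = (2.58×10^-8)(4.28)/(7×2.011e-06) = 0.007846 Ω
Section 2: A = π(3.26/2 mm)² = π(1.6300e-03 m)² = 8.347e-06 m²
R₂ = (2.58×10^-8)(4.98)/(8.347e-06) = 0.01539 Ω
R = R₁ + R₂ = 0.02324 Ω
V = IR = 10.2 × 0.02324 = 0.237 V

0.237 V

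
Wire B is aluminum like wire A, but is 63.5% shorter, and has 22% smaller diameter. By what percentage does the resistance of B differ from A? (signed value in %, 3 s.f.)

-40.0%

R ∝ L/d², so R_B/R_A = (1 − 63.5/100) × (1 − 22/100)⁻²
= 0.365 × 1.644 = 0.5999
(R_B − R_A)/R_A = 0.5999 − 1 = -40.0%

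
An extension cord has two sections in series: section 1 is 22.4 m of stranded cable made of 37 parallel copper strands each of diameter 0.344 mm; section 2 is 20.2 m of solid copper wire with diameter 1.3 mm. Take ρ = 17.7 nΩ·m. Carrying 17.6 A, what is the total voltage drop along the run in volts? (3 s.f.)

6.77 V

ρ = 17.7 nΩ·m = 1.77×10^-8 Ω·m
Section 1: A_strand = π(1.7200e-04)² = 9.294e-08 m²; R₁ = ρL/(N·A_s) = (1.77×10^-8)(22.4)/(37×9.294e-08) = 0.1153 Ω
Section 2: A = π(d/2)² = π(6.5000e-04 m)² = 1.327e-06 m²
R₂ = (1.77×10^-8)(20.2)/(1.327e-06) = 0.2694 Ω
R = R₁ + R₂ = 0.3847 Ω
V = IR = 17.6 × 0.3847 = 6.77 V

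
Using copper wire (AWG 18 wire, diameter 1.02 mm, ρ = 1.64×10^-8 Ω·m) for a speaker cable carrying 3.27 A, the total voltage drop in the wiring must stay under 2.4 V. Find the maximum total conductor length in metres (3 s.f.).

A = π(1.02/2 mm)² = π(5.1000e-04 m)² = 8.171e-07 m²
L_max = V_max·A/(1·ρI) = (2.4)(8.171e-07)/(1.64×10^-8×3.27) = 36.6 m

36.6 m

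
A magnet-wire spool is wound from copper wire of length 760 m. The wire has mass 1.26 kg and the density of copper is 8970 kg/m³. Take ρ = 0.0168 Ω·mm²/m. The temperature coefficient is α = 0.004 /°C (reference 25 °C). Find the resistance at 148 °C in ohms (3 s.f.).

ρ = 0.0168 Ω·mm²/m = 1.68×10^-8 Ω·m
A = m/(density·L) = 1.26/(8970×760) = 1.8483e-07 m²
R = ρL/A = (1.68×10^-8)(760)/(1.8483e-07) = 69.08 Ω
R(148 °C) = 69.08 × (1 + 0.004×123) = 103 Ω

103 Ω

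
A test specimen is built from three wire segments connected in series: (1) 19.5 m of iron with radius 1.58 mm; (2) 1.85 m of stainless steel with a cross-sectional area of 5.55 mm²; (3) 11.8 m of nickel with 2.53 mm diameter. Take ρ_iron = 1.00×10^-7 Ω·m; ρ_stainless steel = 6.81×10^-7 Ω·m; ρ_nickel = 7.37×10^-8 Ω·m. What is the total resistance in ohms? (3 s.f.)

Seg 1: A = πr² = π(1.5800e-03 m)² = 7.843e-06 m²
R_1 = (1.00×10^-7)(19.5)/(7.843e-06) = 0.2486 Ω
Seg 2: A = 5.55 mm² = 5.550e-06 m²
R_2 = (6.81×10^-7)(1.85)/(5.550e-06) = 0.227 Ω
Seg 3: A = π(d/2)² = π(1.2650e-03 m)² = 5.027e-06 m²
R_3 = (7.37×10^-8)(11.8)/(5.027e-06) = 0.173 Ω
R_total = R_1 + R_2 + R_3 = 0.649 Ω

0.649 Ω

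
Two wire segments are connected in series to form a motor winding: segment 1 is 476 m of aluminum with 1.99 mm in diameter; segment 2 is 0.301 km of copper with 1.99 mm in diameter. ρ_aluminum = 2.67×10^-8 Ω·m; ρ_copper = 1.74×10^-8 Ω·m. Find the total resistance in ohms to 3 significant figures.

5.77 Ω

Segment 1: A = π(d/2)² = π(9.9500e-04 m)² = 3.110e-06 m²
R₁ = ρL/A = (2.67×10^-8)(476)/(3.110e-06) = 4.086 Ω
R₂ = (1.74×10^-8)(301)/(3.110e-06) = 1.684 Ω
R = R₁ + R₂ = 5.77 Ω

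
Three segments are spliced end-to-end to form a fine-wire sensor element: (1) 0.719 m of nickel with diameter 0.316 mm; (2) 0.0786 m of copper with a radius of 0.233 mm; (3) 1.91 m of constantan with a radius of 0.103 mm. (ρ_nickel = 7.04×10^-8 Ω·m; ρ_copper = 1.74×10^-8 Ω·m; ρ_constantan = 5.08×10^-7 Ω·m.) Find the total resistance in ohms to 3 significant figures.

Seg 1: A = π(d/2)² = π(1.5800e-04 m)² = 7.843e-08 m²
R_1 = (7.04×10^-8)(0.719)/(7.843e-08) = 0.6454 Ω
Seg 2: A = πr² = π(2.3300e-04 m)² = 1.706e-07 m²
R_2 = (1.74×10^-8)(0.0786)/(1.706e-07) = 0.008019 Ω
Seg 3: A = πr² = π(1.0300e-04 m)² = 3.333e-08 m²
R_3 = (5.08×10^-7)(1.91)/(3.333e-08) = 29.11 Ω
R_total = R_1 + R_2 + R_3 = 29.8 Ω

29.8 Ω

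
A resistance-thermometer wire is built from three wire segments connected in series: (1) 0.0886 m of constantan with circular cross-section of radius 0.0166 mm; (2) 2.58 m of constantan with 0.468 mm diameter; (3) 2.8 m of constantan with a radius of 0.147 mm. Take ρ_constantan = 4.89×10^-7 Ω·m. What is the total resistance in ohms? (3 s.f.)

Seg 1: A = πr² = π(1.6600e-05 m)² = 8.657e-10 m²
R_1 = (4.89×10^-7)(0.0886)/(8.657e-10) = 50.05 Ω
Seg 2: A = π(d/2)² = π(2.3400e-04 m)² = 1.720e-07 m²
R_2 = (4.89×10^-7)(2.58)/(1.720e-07) = 7.334 Ω
Seg 3: A = πr² = π(1.4700e-04 m)² = 6.789e-08 m²
R_3 = (4.89×10^-7)(2.8)/(6.789e-08) = 20.17 Ω
R_total = R_1 + R_2 + R_3 = 77.5 Ω

77.5 Ω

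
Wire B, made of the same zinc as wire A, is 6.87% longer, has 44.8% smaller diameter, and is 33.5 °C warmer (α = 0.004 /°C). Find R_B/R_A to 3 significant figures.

3.98

R ∝ ρL/d² with ρ ∝ (1+αΔT), so R_B/R_A = (1 + 6.87/100) × (1 − 44.8/100)⁻² × (1 + 0.004×33.5)
= 1.069 × 3.282 × 1.134 = 3.98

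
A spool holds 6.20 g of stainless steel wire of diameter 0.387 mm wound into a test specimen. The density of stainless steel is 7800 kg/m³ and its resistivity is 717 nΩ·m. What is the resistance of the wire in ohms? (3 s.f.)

ρ = 717 nΩ·m = 7.17×10^-7 Ω·m
A = π(d/2)² = π(1.9350e-04 m)² = 1.1763e-07 m²
L = m/(density·A) = 0.0062/(7800×1.1763e-07) = 6.757 m
R = ρL/A = (7.17×10^-7)(6.757)/(1.1763e-07) = 41.2 Ω

41.2 Ω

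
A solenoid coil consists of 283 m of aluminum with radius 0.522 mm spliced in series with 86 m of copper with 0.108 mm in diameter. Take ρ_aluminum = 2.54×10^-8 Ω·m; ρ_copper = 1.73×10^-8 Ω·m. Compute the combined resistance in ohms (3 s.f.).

Segment 1: A = πr² = π(5.2200e-04 m)² = 8.560e-07 m²
R₁ = ρL/A = (2.54×10^-8)(283)/(8.560e-07) = 8.397 Ω
Segment 2: A = π(d/2)² = π(5.4000e-05 m)² = 9.161e-09 m²
R₂ = (1.73×10^-8)(86)/(9.161e-09) = 162.4 Ω
R = R₁ + R₂ = 171 Ω

171 Ω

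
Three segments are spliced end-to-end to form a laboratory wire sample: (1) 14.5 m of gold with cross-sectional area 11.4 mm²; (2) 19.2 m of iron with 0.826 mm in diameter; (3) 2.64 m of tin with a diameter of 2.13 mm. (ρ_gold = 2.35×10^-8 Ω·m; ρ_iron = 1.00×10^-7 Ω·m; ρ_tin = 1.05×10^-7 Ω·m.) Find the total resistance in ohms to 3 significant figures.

3.69 Ω

Seg 1: A = 11.4 mm² = 1.140e-05 m²
R_1 = (2.35×10^-8)(14.5)/(1.140e-05) = 0.02989 Ω
Seg 2: A = π(d/2)² = π(4.1300e-04 m)² = 5.359e-07 m²
R_2 = (1.00×10^-7)(19.2)/(5.359e-07) = 3.583 Ω
Seg 3: A = π(d/2)² = π(1.0650e-03 m)² = 3.563e-06 m²
R_3 = (1.05×10^-7)(2.64)/(3.563e-06) = 0.07779 Ω
R_total = R_1 + R_2 + R_3 = 3.69 Ω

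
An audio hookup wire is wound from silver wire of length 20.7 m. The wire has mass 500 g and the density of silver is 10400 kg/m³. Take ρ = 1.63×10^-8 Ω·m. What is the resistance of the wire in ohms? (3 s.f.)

0.145 Ω

A = m/(density·L) = 0.5/(10400×20.7) = 2.3226e-06 m²
R = ρL/A = (1.63×10^-8)(20.7)/(2.3226e-06) = 0.145 Ω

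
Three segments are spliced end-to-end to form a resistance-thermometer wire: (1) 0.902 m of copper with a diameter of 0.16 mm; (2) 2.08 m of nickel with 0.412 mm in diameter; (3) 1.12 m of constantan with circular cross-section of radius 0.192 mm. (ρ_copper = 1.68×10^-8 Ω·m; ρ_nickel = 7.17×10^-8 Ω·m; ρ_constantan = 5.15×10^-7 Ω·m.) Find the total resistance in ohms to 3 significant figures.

6.85 Ω

Seg 1: A = π(d/2)² = π(8.0000e-05 m)² = 2.011e-08 m²
R_1 = (1.68×10^-8)(0.902)/(2.011e-08) = 0.7537 Ω
Seg 2: A = π(d/2)² = π(2.0600e-04 m)² = 1.333e-07 m²
R_2 = (7.17×10^-8)(2.08)/(1.333e-07) = 1.119 Ω
Seg 3: A = πr² = π(1.9200e-04 m)² = 1.158e-07 m²
R_3 = (5.15×10^-7)(1.12)/(1.158e-07) = 4.98 Ω
R_total = R_1 + R_2 + R_3 = 6.85 Ω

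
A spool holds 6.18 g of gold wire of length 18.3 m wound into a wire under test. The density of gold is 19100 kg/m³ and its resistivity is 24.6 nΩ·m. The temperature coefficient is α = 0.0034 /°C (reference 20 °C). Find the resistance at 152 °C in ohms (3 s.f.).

36.9 Ω

ρ = 24.6 nΩ·m = 2.46×10^-8 Ω·m
A = m/(density·L) = 0.00618/(19100×18.3) = 1.7681e-08 m²
R = ρL/A = (2.46×10^-8)(18.3)/(1.7681e-08) = 25.46 Ω
R(152 °C) = 25.46 × (1 + 0.0034×132) = 36.9 Ω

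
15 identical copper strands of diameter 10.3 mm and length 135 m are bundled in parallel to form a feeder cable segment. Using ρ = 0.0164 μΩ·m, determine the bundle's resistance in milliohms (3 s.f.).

1.77 mΩ

ρ = 0.0164 μΩ·m = 1.64×10^-8 Ω·m
A_strand = π(5.1500e-03 m)² = 8.332e-05 m²
R_strand = ρL/A = (1.64×10^-8)(135)/(8.332e-05) = 0.02657 Ω
R_total = R_strand/N = 0.02657/15 = 1.77 mΩ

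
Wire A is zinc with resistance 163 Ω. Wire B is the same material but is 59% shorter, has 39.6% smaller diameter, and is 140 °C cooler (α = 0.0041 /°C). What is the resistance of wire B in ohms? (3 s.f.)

R ∝ ρL/d² with ρ ∝ (1+αΔT), so R_B/R_A = (1 − 59/100) × (1 − 39.6/100)⁻² × (1 − 0.0041×140)
= 0.41 × 2.741 × 0.426 = 0.4788
R_B = 0.4788 × 163 = 78.0 Ω

78.0 Ω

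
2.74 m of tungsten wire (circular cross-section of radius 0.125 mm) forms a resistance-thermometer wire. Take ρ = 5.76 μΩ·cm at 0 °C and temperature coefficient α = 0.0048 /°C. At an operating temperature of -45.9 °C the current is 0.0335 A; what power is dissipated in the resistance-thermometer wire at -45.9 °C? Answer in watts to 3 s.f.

0.00281 W

ρ = 5.76 μΩ·cm = 5.76×10^-8 Ω·m
A = πr² = π(1.2500e-04 m)² = 4.909e-08 m²
R₍0₎ = ρL/A = (5.76×10^-8)(2.74)/(4.909e-08) = 3.215 Ω
R₍-45.9₎ = R₍0₎(1 + αΔT) = 3.215 × (1 + 0.0048×-45.9) = 2.507 Ω
P = I²R = (0.0335)² × 2.507 = 0.00281 W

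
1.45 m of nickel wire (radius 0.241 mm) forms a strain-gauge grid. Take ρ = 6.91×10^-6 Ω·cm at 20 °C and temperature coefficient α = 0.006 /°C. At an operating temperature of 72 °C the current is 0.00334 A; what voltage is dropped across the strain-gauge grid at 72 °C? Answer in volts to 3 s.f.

ρ = 6.91×10^-6 Ω·cm = 6.91×10^-8 Ω·m
A = πr² = π(2.4100e-04 m)² = 1.825e-07 m²
R₍20₎ = ρL/A = (6.91×10^-8)(1.45)/(1.825e-07) = 0.5491 Ω
R₍72₎ = R₍20₎(1 + αΔT) = 0.5491 × (1 + 0.006×52) = 0.7204 Ω
V = IR = 0.00334 × 0.7204 = 0.00241 V

0.00241 V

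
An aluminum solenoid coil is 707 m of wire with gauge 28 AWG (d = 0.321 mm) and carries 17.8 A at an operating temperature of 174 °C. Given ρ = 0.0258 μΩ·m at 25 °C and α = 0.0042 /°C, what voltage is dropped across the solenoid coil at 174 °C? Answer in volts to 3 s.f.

ρ = 0.0258 μΩ·m = 2.58×10^-8 Ω·m
A = π(0.321/2 mm)² = π(1.6050e-04 m)² = 8.093e-08 m²
R₍25₎ = ρL/A = (2.58×10^-8)(707)/(8.093e-08) = 225.4 Ω
R₍174₎ = R₍25₎(1 + αΔT) = 225.4 × (1 + 0.0042×149) = 366.4 Ω
V = IR = 17.8 × 366.4 = 6520 V

6520 V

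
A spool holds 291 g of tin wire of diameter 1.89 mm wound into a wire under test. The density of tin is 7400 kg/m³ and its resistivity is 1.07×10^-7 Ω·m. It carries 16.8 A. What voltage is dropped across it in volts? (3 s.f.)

A = π(d/2)² = π(9.4500e-04 m)² = 2.8055e-06 m²
L = m/(density·A) = 0.291/(7400×2.8055e-06) = 14.02 m
R = ρL/A = (1.07×10^-7)(14.02)/(2.8055e-06) = 0.5346 Ω
V = IR = 16.8 × 0.5346 = 8.98 V

8.98 V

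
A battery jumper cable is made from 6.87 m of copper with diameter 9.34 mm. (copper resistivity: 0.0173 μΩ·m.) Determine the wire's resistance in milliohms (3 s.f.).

ρ = 0.0173 μΩ·m = 1.73×10^-8 Ω·m
A = π(d/2)² = π(4.6700e-03 m)² = 6.851e-05 m²
R = ρL/A = (1.73×10^-8)(6.87 m)/(6.851e-05 m²) = 1.73 mΩ

1.73 mΩ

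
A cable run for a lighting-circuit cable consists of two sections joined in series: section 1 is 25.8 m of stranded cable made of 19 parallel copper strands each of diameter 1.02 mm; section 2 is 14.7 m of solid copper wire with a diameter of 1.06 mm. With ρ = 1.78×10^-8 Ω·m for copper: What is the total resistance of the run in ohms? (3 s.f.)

Section 1: A_strand = π(5.1000e-04)² = 8.171e-07 m²; R₁ = ρL/(N·A_s) = (1.78×10^-8)(25.8)/(19×8.171e-07) = 0.02958 Ω
Section 2: A = π(d/2)² = π(5.3000e-04 m)² = 8.825e-07 m²
R₂ = (1.78×10^-8)(14.7)/(8.825e-07) = 0.2965 Ω
R = R₁ + R₂ = 0.326 Ω

0.326 Ω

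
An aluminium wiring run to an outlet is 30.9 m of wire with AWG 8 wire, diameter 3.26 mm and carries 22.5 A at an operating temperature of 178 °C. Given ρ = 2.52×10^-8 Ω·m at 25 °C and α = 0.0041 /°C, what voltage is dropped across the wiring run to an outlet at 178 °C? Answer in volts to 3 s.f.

3.42 V

A = π(3.26/2 mm)² = π(1.6300e-03 m)² = 8.347e-06 m²
R₍25₎ = ρL/A = (2.52×10^-8)(30.9)/(8.347e-06) = 0.09329 Ω
R₍178₎ = R₍25₎(1 + αΔT) = 0.09329 × (1 + 0.0041×153) = 0.1518 Ω
V = IR = 22.5 × 0.1518 = 3.42 V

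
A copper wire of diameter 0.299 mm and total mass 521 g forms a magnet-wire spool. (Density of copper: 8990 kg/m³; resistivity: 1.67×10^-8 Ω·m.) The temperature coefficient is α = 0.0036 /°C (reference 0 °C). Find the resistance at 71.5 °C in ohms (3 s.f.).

A = π(d/2)² = π(1.4950e-04 m)² = 7.0215e-08 m²
L = m/(density·A) = 0.521/(8990×7.0215e-08) = 825.4 m
R = ρL/A = (1.67×10^-8)(825.4)/(7.0215e-08) = 196.3 Ω
R(71.5 °C) = 196.3 × (1 + 0.0036×71.5) = 247 Ω

247 Ω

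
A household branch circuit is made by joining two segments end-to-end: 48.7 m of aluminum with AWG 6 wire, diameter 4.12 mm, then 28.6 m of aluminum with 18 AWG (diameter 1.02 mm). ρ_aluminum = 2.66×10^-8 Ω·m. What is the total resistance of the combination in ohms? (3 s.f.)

1.03 Ω

Segment 1: A = π(4.12/2 mm)² = π(2.0600e-03 m)² = 1.333e-05 m²
R₁ = ρL/A = (2.66×10^-8)(48.7)/(1.333e-05) = 0.09717 Ω
Segment 2: A = π(1.02/2 mm)² = π(5.1000e-04 m)² = 8.171e-07 m²
R₂ = (2.66×10^-8)(28.6)/(8.171e-07) = 0.931 Ω
R = R₁ + R₂ = 1.03 Ω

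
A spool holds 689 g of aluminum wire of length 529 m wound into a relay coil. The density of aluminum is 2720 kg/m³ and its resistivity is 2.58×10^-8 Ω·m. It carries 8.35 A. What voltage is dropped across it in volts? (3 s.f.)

238 V

A = m/(density·L) = 0.689/(2720×529) = 4.7884e-07 m²
R = ρL/A = (2.58×10^-8)(529)/(4.7884e-07) = 28.5 Ω
V = IR = 8.35 × 28.5 = 238 V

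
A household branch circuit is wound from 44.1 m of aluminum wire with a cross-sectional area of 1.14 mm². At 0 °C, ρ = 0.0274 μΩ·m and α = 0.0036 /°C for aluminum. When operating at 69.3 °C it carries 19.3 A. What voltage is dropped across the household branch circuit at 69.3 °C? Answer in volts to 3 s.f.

ρ = 0.0274 μΩ·m = 2.74×10^-8 Ω·m
A = 1.14 mm² = 1.140e-06 m²
R₍0₎ = ρL/A = (2.74×10^-8)(44.1)/(1.140e-06) = 1.06 Ω
R₍69.3₎ = R₍0₎(1 + αΔT) = 1.06 × (1 + 0.0036×69.3) = 1.324 Ω
V = IR = 19.3 × 1.324 = 25.6 V

25.6 V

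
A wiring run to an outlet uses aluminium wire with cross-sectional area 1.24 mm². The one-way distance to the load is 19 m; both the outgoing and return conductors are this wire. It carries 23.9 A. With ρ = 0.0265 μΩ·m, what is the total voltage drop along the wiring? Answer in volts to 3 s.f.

19.4 V

ρ = 0.0265 μΩ·m = 2.65×10^-8 Ω·m
A = 1.24 mm² = 1.240e-06 m²
Total conductor length (both ways) L = 2 × 19 = 38 m
R = ρL/A = (2.65×10^-8)(38)/(1.240e-06) = 0.8121 Ω
V = IR = 23.9 × 0.8121 = 19.4 V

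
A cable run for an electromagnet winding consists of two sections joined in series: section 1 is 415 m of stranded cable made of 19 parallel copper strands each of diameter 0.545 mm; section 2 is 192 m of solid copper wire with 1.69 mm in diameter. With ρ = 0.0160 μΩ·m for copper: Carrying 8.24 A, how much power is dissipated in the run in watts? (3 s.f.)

ρ = 0.0160 μΩ·m = 1.60×10^-8 Ω·m
Section 1: A_strand = π(2.7250e-04)² = 2.333e-07 m²; R₁ = ρL/(N·A_s) = (1.60×10^-8)(415)/(19×2.333e-07) = 1.498 Ω
Section 2: A = π(d/2)² = π(8.4500e-04 m)² = 2.243e-06 m²
R₂ = (1.60×10^-8)(192)/(2.243e-06) = 1.369 Ω
R = R₁ + R₂ = 2.868 Ω
P = I²R = (8.24)² × 2.868 = 195 W

195 W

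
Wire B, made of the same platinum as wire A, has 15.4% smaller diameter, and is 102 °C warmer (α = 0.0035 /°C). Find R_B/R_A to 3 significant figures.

R ∝ ρL/d² with ρ ∝ (1+αΔT), so R_B/R_A = (1 − 15.4/100)⁻² × (1 + 0.0035×102)
= 1.397 × 1.357 = 1.90

1.90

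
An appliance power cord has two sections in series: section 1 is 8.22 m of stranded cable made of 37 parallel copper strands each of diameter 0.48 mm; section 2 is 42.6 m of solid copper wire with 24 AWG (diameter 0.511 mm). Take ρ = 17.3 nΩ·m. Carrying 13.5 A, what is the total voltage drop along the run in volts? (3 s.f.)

ρ = 17.3 nΩ·m = 1.73×10^-8 Ω·m
Section 1: A_strand = π(2.4000e-04)² = 1.810e-07 m²; R₁ = ρL/(N·A_s) = (1.73×10^-8)(8.22)/(37×1.810e-07) = 0.02124 Ω
Section 2: A = π(0.511/2 mm)² = π(2.5550e-04 m)² = 2.051e-07 m²
R₂ = (1.73×10^-8)(42.6)/(2.051e-07) = 3.594 Ω
R = R₁ + R₂ = 3.615 Ω
V = IR = 13.5 × 3.615 = 48.8 V

48.8 V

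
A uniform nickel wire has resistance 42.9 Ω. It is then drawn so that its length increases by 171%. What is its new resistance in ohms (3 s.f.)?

k = 1 + 171/100 = 2.71; volume constant ⇒ A' = A/k, so R' = k²R.
R' = 7.344 × 42.9 = 315 Ω

315 Ω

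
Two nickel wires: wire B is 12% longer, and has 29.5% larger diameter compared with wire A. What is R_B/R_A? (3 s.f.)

0.668

R ∝ L/d², so R_B/R_A = (1 + 12/100) × (1 + 29.5/100)⁻²
= 1.12 × 0.5963 = 0.668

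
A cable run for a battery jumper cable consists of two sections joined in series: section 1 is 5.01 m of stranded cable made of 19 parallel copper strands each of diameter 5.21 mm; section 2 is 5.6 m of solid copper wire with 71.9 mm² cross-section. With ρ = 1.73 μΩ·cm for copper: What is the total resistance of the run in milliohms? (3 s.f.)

1.56 mΩ

ρ = 1.73 μΩ·cm = 1.73×10^-8 Ω·m
Section 1: A_strand = π(2.6050e-03)² = 2.132e-05 m²; R₁ = ρL/(N·A_s) = (1.73×10^-8)(5.01)/(19×2.132e-05) = 2.140×10^-4 Ω
Section 2: A = 71.9 mm² = 7.190e-05 m²
R₂ = (1.73×10^-8)(5.6)/(7.190e-05) = 0.001347 Ω
R = R₁ + R₂ = 1.56 mΩ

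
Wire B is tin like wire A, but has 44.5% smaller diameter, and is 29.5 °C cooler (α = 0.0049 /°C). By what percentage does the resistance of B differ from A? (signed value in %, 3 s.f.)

178%

R ∝ ρL/d² with ρ ∝ (1+αΔT), so R_B/R_A = (1 − 44.5/100)⁻² × (1 − 0.0049×29.5)
= 3.247 × 0.8555 = 2.777
(R_B − R_A)/R_A = 2.777 − 1 = 178%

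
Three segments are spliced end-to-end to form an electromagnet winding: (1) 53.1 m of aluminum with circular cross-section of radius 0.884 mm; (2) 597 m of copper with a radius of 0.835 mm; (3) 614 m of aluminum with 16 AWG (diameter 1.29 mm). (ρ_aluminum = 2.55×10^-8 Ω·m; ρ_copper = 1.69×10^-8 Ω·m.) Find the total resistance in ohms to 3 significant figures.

Seg 1: A = πr² = π(8.8400e-04 m)² = 2.455e-06 m²
R_1 = (2.55×10^-8)(53.1)/(2.455e-06) = 0.5515 Ω
Seg 2: A = πr² = π(8.3500e-04 m)² = 2.190e-06 m²
R_2 = (1.69×10^-8)(597)/(2.190e-06) = 4.606 Ω
Seg 3: A = π(1.29/2 mm)² = π(6.4500e-04 m)² = 1.307e-06 m²
R_3 = (2.55×10^-8)(614)/(1.307e-06) = 11.98 Ω
R_total = R_1 + R_2 + R_3 = 17.1 Ω

17.1 Ω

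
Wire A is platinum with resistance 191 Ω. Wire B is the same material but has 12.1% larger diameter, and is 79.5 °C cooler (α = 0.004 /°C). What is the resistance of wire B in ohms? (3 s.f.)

104 Ω

R ∝ ρL/d² with ρ ∝ (1+αΔT), so R_B/R_A = (1 + 12.1/100)⁻² × (1 − 0.004×79.5)
= 0.7958 × 0.682 = 0.5427
R_B = 0.5427 × 191 = 104 Ω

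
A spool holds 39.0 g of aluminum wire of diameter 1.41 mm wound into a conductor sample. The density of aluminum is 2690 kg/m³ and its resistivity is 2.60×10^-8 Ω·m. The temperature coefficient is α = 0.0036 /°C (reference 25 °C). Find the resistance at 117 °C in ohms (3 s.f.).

A = π(d/2)² = π(7.0500e-04 m)² = 1.5615e-06 m²
L = m/(density·A) = 0.039/(2690×1.5615e-06) = 9.285 m
R = ρL/A = (2.60×10^-8)(9.285)/(1.5615e-06) = 0.1546 Ω
R(117 °C) = 0.1546 × (1 + 0.0036×92) = 0.206 Ω

0.206 Ω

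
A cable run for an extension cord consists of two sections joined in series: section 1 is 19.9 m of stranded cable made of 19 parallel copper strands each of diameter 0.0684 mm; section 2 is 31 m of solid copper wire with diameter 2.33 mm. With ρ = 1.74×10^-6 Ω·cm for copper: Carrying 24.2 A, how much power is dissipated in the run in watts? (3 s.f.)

ρ = 1.74×10^-6 Ω·cm = 1.74×10^-8 Ω·m
Section 1: A_strand = π(3.4200e-05)² = 3.675e-09 m²; R₁ = ρL/(N·A_s) = (1.74×10^-8)(19.9)/(19×3.675e-09) = 4.96 Ω
Section 2: A = π(d/2)² = π(1.1650e-03 m)² = 4.264e-06 m²
R₂ = (1.74×10^-8)(31)/(4.264e-06) = 0.1265 Ω
R = R₁ + R₂ = 5.086 Ω
P = I²R = (24.2)² × 5.086 = 2980 W

2980 W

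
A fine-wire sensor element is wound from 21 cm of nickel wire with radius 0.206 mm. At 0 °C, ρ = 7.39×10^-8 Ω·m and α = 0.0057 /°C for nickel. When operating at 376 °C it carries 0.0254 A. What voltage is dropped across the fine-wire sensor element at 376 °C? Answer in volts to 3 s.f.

A = πr² = π(2.0600e-04 m)² = 1.333e-07 m²
R₍0₎ = ρL/A = (7.39×10^-8)(0.21)/(1.333e-07) = 0.1164 Ω
R₍376₎ = R₍0₎(1 + αΔT) = 0.1164 × (1 + 0.0057×376) = 0.3659 Ω
V = IR = 0.0254 × 0.3659 = 0.00929 V

0.00929 V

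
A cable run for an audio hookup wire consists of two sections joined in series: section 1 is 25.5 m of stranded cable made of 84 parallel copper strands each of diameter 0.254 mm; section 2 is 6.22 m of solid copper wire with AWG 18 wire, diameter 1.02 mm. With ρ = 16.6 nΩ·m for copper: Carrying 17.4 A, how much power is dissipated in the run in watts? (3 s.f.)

ρ = 16.6 nΩ·m = 1.66×10^-8 Ω·m
Section 1: A_strand = π(1.2700e-04)² = 5.067e-08 m²; R₁ = ρL/(N·A_s) = (1.66×10^-8)(25.5)/(84×5.067e-08) = 0.09945 Ω
Section 2: A = π(1.02/2 mm)² = π(5.1000e-04 m)² = 8.171e-07 m²
R₂ = (1.66×10^-8)(6.22)/(8.171e-07) = 0.1264 Ω
R = R₁ + R₂ = 0.2258 Ω
P = I²R = (17.4)² × 0.2258 = 68.4 W

68.4 W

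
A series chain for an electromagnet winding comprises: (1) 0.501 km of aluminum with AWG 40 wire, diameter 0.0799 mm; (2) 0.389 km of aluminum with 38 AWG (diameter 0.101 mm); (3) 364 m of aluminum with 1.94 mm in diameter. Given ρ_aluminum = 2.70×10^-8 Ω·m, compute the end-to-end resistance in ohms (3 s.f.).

Seg 1: A = π(0.0799/2 mm)² = π(3.9950e-05 m)² = 5.014e-09 m²
R_1 = (2.70×10^-8)(501)/(5.014e-09) = 2698 Ω
Seg 2: A = π(0.101/2 mm)² = π(5.0500e-05 m)² = 8.012e-09 m²
R_2 = (2.70×10^-8)(389)/(8.012e-09) = 1311 Ω
Seg 3: A = π(d/2)² = π(9.7000e-04 m)² = 2.956e-06 m²
R_3 = (2.70×10^-8)(364)/(2.956e-06) = 3.325 Ω
R_total = R_1 + R_2 + R_3 = 4010 Ω

4010 Ω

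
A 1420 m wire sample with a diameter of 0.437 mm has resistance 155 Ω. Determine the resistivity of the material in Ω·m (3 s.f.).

1.64×10^-8 Ω·m

A = π(d/2)² = π(2.1850e-04 m)² = 1.500e-07 m²
ρ = RA/L = (155)(1.500e-07)/(1420) = 1.64×10^-8 Ω·m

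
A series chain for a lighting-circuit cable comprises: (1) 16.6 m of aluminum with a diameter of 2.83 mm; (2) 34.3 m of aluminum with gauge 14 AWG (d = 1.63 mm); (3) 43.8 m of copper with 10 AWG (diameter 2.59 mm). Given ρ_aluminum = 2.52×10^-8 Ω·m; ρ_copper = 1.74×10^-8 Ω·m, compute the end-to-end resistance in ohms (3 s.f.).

Seg 1: A = π(d/2)² = π(1.4150e-03 m)² = 6.290e-06 m²
R_1 = (2.52×10^-8)(16.6)/(6.290e-06) = 0.0665 Ω
Seg 2: A = π(1.63/2 mm)² = π(8.1500e-04 m)² = 2.087e-06 m²
R_2 = (2.52×10^-8)(34.3)/(2.087e-06) = 0.4142 Ω
Seg 3: A = π(2.59/2 mm)² = π(1.2950e-03 m)² = 5.269e-06 m²
R_3 = (1.74×10^-8)(43.8)/(5.269e-06) = 0.1447 Ω
R_total = R_1 + R_2 + R_3 = 0.625 Ω

0.625 Ω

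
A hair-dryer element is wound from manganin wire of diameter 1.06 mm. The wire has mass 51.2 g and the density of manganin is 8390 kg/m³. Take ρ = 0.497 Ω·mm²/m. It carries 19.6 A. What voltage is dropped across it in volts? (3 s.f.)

76.3 V

ρ = 0.497 Ω·mm²/m = 4.97×10^-7 Ω·m
A = π(d/2)² = π(5.3000e-04 m)² = 8.8247e-07 m²
L = m/(density·A) = 0.0512/(8390×8.8247e-07) = 6.915 m
R = ρL/A = (4.97×10^-7)(6.915)/(8.8247e-07) = 3.895 Ω
V = IR = 19.6 × 3.895 = 76.3 V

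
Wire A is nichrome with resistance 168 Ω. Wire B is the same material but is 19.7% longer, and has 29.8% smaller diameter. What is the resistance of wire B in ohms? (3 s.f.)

408 Ω

R ∝ L/d², so R_B/R_A = (1 + 19.7/100) × (1 − 29.8/100)⁻²
= 1.197 × 2.029 = 2.429
R_B = 2.429 × 168 = 408 Ω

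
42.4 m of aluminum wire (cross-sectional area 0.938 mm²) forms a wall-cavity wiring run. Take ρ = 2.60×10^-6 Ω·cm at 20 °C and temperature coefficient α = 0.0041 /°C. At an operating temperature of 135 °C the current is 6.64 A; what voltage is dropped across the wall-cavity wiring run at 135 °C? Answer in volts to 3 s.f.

ρ = 2.60×10^-6 Ω·cm = 2.60×10^-8 Ω·m
A = 0.938 mm² = 9.380e-07 m²
R₍20₎ = ρL/A = (2.60×10^-8)(42.4)/(9.380e-07) = 1.175 Ω
R₍135₎ = R₍20₎(1 + αΔT) = 1.175 × (1 + 0.0041×115) = 1.729 Ω
V = IR = 6.64 × 1.729 = 11.5 V

11.5 V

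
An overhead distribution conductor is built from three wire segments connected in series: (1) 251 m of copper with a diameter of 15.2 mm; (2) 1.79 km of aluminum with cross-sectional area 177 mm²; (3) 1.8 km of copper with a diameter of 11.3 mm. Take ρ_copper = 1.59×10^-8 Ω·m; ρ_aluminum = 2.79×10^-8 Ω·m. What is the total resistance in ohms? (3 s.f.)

Seg 1: A = π(d/2)² = π(7.6000e-03 m)² = 1.815e-04 m²
R_1 = (1.59×10^-8)(251)/(1.815e-04) = 0.02199 Ω
Seg 2: A = 177 mm² = 1.770e-04 m²
R_2 = (2.79×10^-8)(1790)/(1.770e-04) = 0.2822 Ω
Seg 3: A = π(d/2)² = π(5.6500e-03 m)² = 1.003e-04 m²
R_3 = (1.59×10^-8)(1800)/(1.003e-04) = 0.2854 Ω
R_total = R_1 + R_2 + R_3 = 0.590 Ω

0.590 Ω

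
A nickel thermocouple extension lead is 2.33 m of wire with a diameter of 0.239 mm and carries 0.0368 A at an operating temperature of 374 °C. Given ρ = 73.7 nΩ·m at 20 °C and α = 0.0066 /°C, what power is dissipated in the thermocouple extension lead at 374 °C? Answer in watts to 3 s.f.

ρ = 73.7 nΩ·m = 7.37×10^-8 Ω·m
A = π(d/2)² = π(1.1950e-04 m)² = 4.486e-08 m²
R₍20₎ = ρL/A = (7.37×10^-8)(2.33)/(4.486e-08) = 3.828 Ω
R₍374₎ = R₍20₎(1 + αΔT) = 3.828 × (1 + 0.0066×354) = 12.77 Ω
P = I²R = (0.0368)² × 12.77 = 0.0173 W

0.0173 W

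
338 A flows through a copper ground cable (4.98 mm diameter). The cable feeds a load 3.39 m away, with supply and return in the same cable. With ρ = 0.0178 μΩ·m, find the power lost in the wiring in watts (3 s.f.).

708 W

ρ = 0.0178 μΩ·m = 1.78×10^-8 Ω·m
A = π(d/2)² = π(2.4900e-03 m)² = 1.948e-05 m²
Total conductor length (both ways) L = 2 × 3.39 = 6.78 m
R = ρL/A = (1.78×10^-8)(6.78)/(1.948e-05) = 0.006196 Ω
P = I²R = (338)² × 0.006196 = 708 W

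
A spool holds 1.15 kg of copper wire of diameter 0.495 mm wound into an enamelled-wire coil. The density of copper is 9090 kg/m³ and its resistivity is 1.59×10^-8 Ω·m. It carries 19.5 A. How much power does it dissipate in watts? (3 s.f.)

20700 W

A = π(d/2)² = π(2.4750e-04 m)² = 1.9244e-07 m²
L = m/(density·A) = 1.15/(9090×1.9244e-07) = 657.4 m
R = ρL/A = (1.59×10^-8)(657.4)/(1.9244e-07) = 54.32 Ω
P = I²R = (19.5)² × 54.32 = 20700 W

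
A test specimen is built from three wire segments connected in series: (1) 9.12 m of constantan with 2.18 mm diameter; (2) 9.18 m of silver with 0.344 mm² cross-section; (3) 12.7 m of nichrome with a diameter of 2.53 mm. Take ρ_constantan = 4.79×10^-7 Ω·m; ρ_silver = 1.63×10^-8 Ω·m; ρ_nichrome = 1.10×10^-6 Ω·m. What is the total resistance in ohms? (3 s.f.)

4.38 Ω

Seg 1: A = π(d/2)² = π(1.0900e-03 m)² = 3.733e-06 m²
R_1 = (4.79×10^-7)(9.12)/(3.733e-06) = 1.17 Ω
Seg 2: A = 0.344 mm² = 3.440e-07 m²
R_2 = (1.63×10^-8)(9.18)/(3.440e-07) = 0.435 Ω
Seg 3: A = π(d/2)² = π(1.2650e-03 m)² = 5.027e-06 m²
R_3 = (1.10×10^-6)(12.7)/(5.027e-06) = 2.779 Ω
R_total = R_1 + R_2 + R_3 = 4.38 Ω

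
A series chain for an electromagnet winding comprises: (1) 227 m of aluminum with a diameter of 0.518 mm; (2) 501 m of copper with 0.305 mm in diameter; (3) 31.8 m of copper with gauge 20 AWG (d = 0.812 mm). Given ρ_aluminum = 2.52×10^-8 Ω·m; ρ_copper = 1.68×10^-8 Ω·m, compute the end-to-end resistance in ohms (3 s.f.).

143 Ω

Seg 1: A = π(d/2)² = π(2.5900e-04 m)² = 2.107e-07 m²
R_1 = (2.52×10^-8)(227)/(2.107e-07) = 27.14 Ω
Seg 2: A = π(d/2)² = π(1.5250e-04 m)² = 7.306e-08 m²
R_2 = (1.68×10^-8)(501)/(7.306e-08) = 115.2 Ω
Seg 3: A = π(0.812/2 mm)² = π(4.0600e-04 m)² = 5.178e-07 m²
R_3 = (1.68×10^-8)(31.8)/(5.178e-07) = 1.032 Ω
R_total = R_1 + R_2 + R_3 = 143 Ω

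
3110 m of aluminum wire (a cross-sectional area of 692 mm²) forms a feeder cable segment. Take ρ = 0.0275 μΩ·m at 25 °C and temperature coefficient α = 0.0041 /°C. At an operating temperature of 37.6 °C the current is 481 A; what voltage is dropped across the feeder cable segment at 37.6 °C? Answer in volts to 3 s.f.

ρ = 0.0275 μΩ·m = 2.75×10^-8 Ω·m
A = 692 mm² = 6.920e-04 m²
R₍25₎ = ρL/A = (2.75×10^-8)(3110)/(6.920e-04) = 0.1236 Ω
R₍37.6₎ = R₍25₎(1 + αΔT) = 0.1236 × (1 + 0.0041×12.6) = 0.13 Ω
V = IR = 481 × 0.13 = 62.5 V

62.5 V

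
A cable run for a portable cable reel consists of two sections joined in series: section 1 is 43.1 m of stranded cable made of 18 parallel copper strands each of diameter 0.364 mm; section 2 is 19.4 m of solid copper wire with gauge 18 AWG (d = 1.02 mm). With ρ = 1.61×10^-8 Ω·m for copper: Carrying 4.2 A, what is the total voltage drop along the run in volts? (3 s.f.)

Section 1: A_strand = π(1.8200e-04)² = 1.041e-07 m²; R₁ = ρL/(N·A_s) = (1.61×10^-8)(43.1)/(18×1.041e-07) = 0.3705 Ω
Section 2: A = π(1.02/2 mm)² = π(5.1000e-04 m)² = 8.171e-07 m²
R₂ = (1.61×10^-8)(19.4)/(8.171e-07) = 0.3822 Ω
R = R₁ + R₂ = 0.7527 Ω
V = IR = 4.2 × 0.7527 = 3.16 V

3.16 V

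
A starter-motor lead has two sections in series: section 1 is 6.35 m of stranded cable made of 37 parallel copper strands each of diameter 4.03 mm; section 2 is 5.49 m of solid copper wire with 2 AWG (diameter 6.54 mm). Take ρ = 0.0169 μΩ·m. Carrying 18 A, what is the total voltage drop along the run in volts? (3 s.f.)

ρ = 0.0169 μΩ·m = 1.69×10^-8 Ω·m
Section 1: A_strand = π(2.0150e-03)² = 1.276e-05 m²; R₁ = ρL/(N·A_s) = (1.69×10^-8)(6.35)/(37×1.276e-05) = 2.274×10^-4 Ω
Section 2: A = π(6.54/2 mm)² = π(3.2700e-03 m)² = 3.359e-05 m²
R₂ = (1.69×10^-8)(5.49)/(3.359e-05) = 0.002762 Ω
R = R₁ + R₂ = 0.002989 Ω
V = IR = 18 × 0.002989 = 0.0538 V

0.0538 V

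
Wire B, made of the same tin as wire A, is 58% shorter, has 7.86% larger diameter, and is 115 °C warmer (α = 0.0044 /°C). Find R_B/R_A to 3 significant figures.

0.544

R ∝ ρL/d² with ρ ∝ (1+αΔT), so R_B/R_A = (1 − 58/100) × (1 + 7.86/100)⁻² × (1 + 0.0044×115)
= 0.42 × 0.8596 × 1.506 = 0.544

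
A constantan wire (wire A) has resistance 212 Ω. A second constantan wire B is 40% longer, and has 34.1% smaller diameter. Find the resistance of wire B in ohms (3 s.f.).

R ∝ L/d², so R_B/R_A = (1 + 40/100) × (1 − 34.1/100)⁻²
= 1.4 × 2.303 = 3.224
R_B = 3.224 × 212 = 683 Ω

683 Ω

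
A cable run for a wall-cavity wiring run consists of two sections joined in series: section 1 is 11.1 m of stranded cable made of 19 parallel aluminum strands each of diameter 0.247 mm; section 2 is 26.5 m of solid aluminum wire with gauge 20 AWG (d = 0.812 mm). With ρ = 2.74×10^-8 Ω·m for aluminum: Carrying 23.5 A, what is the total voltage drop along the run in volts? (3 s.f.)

40.8 V

Section 1: A_strand = π(1.2350e-04)² = 4.792e-08 m²; R₁ = ρL/(N·A_s) = (2.74×10^-8)(11.1)/(19×4.792e-08) = 0.3341 Ω
Section 2: A = π(0.812/2 mm)² = π(4.0600e-04 m)² = 5.178e-07 m²
R₂ = (2.74×10^-8)(26.5)/(5.178e-07) = 1.402 Ω
R = R₁ + R₂ = 1.736 Ω
V = IR = 23.5 × 1.736 = 40.8 V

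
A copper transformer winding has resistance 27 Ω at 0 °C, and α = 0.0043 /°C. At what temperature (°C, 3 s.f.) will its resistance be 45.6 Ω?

160 °C

R = R₀(1 + α(T − T₀)) ⇒ T = T₀ + (R/R₀ − 1)/α
T = 0 + (45.6/27 − 1)/0.0043 = 0 + (0.6889)/0.0043 = 160 °C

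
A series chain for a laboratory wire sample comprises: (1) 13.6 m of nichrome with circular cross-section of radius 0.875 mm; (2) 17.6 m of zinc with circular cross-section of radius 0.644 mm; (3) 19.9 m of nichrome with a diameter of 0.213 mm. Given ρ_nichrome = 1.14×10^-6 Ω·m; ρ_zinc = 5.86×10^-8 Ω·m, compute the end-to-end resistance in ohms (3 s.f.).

Seg 1: A = πr² = π(8.7500e-04 m)² = 2.405e-06 m²
R_1 = (1.14×10^-6)(13.6)/(2.405e-06) = 6.446 Ω
Seg 2: A = πr² = π(6.4400e-04 m)² = 1.303e-06 m²
R_2 = (5.86×10^-8)(17.6)/(1.303e-06) = 0.7916 Ω
Seg 3: A = π(d/2)² = π(1.0650e-04 m)² = 3.563e-08 m²
R_3 = (1.14×10^-6)(19.9)/(3.563e-08) = 636.7 Ω
R_total = R_1 + R_2 + R_3 = 644 Ω

644 Ω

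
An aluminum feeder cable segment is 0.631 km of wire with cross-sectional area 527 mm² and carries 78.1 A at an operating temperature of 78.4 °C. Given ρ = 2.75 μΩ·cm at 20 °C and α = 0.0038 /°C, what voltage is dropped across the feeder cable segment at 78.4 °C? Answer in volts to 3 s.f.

ρ = 2.75 μΩ·cm = 2.75×10^-8 Ω·m
A = 527 mm² = 5.270e-04 m²
R₍20₎ = ρL/A = (2.75×10^-8)(631)/(5.270e-04) = 0.03293 Ω
R₍78.4₎ = R₍20₎(1 + αΔT) = 0.03293 × (1 + 0.0038×58.4) = 0.04023 Ω
V = IR = 78.1 × 0.04023 = 3.14 V

3.14 V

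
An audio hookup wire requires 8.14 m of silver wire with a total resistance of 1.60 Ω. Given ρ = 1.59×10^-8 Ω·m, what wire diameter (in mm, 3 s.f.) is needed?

0.321 mm

A = ρL/R = (1.59×10^-8)(8.14)/(1.6) = 8.089e-08 m²
d = 2√(A/π) = 3.209e-04 m = 0.321 mm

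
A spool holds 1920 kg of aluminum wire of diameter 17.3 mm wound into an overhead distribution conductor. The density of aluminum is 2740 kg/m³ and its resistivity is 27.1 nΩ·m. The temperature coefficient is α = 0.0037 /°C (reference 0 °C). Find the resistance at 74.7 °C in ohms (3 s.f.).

0.439 Ω

ρ = 27.1 nΩ·m = 2.71×10^-8 Ω·m
A = π(d/2)² = π(8.6500e-03 m)² = 2.3506e-04 m²
L = m/(density·A) = 1920/(2740×2.3506e-04) = 2981 m
R = ρL/A = (2.71×10^-8)(2981)/(2.3506e-04) = 0.3437 Ω
R(74.7 °C) = 0.3437 × (1 + 0.0037×74.7) = 0.439 Ω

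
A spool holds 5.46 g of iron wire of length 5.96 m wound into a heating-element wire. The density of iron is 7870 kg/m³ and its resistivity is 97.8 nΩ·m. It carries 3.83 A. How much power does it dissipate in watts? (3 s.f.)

ρ = 97.8 nΩ·m = 9.78×10^-8 Ω·m
A = m/(density·L) = 0.00546/(7870×5.96) = 1.1641e-07 m²
R = ρL/A = (9.78×10^-8)(5.96)/(1.1641e-07) = 5.007 Ω
P = I²R = (3.83)² × 5.007 = 73.5 W

73.5 W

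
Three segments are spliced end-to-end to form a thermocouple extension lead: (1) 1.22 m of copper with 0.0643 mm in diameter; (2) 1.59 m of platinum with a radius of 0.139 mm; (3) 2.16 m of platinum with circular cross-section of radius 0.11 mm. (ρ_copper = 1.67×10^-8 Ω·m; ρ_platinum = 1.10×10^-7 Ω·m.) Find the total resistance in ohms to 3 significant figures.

15.4 Ω

Seg 1: A = π(d/2)² = π(3.2150e-05 m)² = 3.247e-09 m²
R_1 = (1.67×10^-8)(1.22)/(3.247e-09) = 6.274 Ω
Seg 2: A = πr² = π(1.3900e-04 m)² = 6.070e-08 m²
R_2 = (1.10×10^-7)(1.59)/(6.070e-08) = 2.881 Ω
Seg 3: A = πr² = π(1.1000e-04 m)² = 3.801e-08 m²
R_3 = (1.10×10^-7)(2.16)/(3.801e-08) = 6.25 Ω
R_total = R_1 + R_2 + R_3 = 15.4 Ω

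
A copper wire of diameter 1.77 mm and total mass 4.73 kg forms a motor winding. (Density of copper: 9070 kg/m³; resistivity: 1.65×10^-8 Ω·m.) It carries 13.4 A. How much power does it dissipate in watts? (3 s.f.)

255 W

A = π(d/2)² = π(8.8500e-04 m)² = 2.4606e-06 m²
L = m/(density·A) = 4.73/(9070×2.4606e-06) = 211.9 m
R = ρL/A = (1.65×10^-8)(211.9)/(2.4606e-06) = 1.421 Ω
P = I²R = (13.4)² × 1.421 = 255 W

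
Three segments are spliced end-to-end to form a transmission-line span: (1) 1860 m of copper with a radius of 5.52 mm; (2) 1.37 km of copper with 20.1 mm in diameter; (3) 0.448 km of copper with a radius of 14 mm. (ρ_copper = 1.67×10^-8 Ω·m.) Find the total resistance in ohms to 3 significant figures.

0.409 Ω

Seg 1: A = πr² = π(5.5200e-03 m)² = 9.573e-05 m²
R_1 = (1.67×10^-8)(1860)/(9.573e-05) = 0.3245 Ω
Seg 2: A = π(d/2)² = π(1.0050e-02 m)² = 3.173e-04 m²
R_2 = (1.67×10^-8)(1370)/(3.173e-04) = 0.0721 Ω
Seg 3: A = πr² = π(1.4000e-02 m)² = 6.158e-04 m²
R_3 = (1.67×10^-8)(448)/(6.158e-04) = 0.01215 Ω
R_total = R_1 + R_2 + R_3 = 0.409 Ω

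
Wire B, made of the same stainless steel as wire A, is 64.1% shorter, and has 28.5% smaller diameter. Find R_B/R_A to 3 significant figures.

R ∝ L/d², so R_B/R_A = (1 − 64.1/100) × (1 − 28.5/100)⁻²
= 0.359 × 1.956 = 0.702

0.702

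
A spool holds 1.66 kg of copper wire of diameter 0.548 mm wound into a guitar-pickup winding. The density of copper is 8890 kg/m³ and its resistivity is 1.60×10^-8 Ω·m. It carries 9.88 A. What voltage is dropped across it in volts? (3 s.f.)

A = π(d/2)² = π(2.7400e-04 m)² = 2.3586e-07 m²
L = m/(density·A) = 1.66/(8890×2.3586e-07) = 791.7 m
R = ρL/A = (1.60×10^-8)(791.7)/(2.3586e-07) = 53.71 Ω
V = IR = 9.88 × 53.71 = 531 V

531 V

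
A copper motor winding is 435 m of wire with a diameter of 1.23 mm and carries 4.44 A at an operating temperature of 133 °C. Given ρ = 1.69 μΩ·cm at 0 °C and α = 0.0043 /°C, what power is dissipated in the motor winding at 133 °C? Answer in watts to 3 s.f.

ρ = 1.69 μΩ·cm = 1.69×10^-8 Ω·m
A = π(d/2)² = π(6.1500e-04 m)² = 1.188e-06 m²
R₍0₎ = ρL/A = (1.69×10^-8)(435)/(1.188e-06) = 6.187 Ω
R₍133₎ = R₍0₎(1 + αΔT) = 6.187 × (1 + 0.0043×133) = 9.725 Ω
P = I²R = (4.44)² × 9.725 = 192 W

192 W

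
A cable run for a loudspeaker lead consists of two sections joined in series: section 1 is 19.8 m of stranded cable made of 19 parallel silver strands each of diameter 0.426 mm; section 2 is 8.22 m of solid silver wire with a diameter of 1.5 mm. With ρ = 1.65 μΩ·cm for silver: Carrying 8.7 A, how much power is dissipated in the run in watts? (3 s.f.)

14.9 W

ρ = 1.65 μΩ·cm = 1.65×10^-8 Ω·m
Section 1: A_strand = π(2.1300e-04)² = 1.425e-07 m²; R₁ = ρL/(N·A_s) = (1.65×10^-8)(19.8)/(19×1.425e-07) = 0.1206 Ω
Section 2: A = π(d/2)² = π(7.5000e-04 m)² = 1.767e-06 m²
R₂ = (1.65×10^-8)(8.22)/(1.767e-06) = 0.07675 Ω
R = R₁ + R₂ = 0.1974 Ω
P = I²R = (8.7)² × 0.1974 = 14.9 W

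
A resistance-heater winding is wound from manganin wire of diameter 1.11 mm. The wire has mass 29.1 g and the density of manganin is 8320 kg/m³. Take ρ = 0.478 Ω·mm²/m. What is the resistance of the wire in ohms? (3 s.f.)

ρ = 0.478 Ω·mm²/m = 4.78×10^-7 Ω·m
A = π(d/2)² = π(5.5500e-04 m)² = 9.6769e-07 m²
L = m/(density·A) = 0.0291/(8320×9.6769e-07) = 3.614 m
R = ρL/A = (4.78×10^-7)(3.614)/(9.6769e-07) = 1.79 Ω

1.79 Ω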